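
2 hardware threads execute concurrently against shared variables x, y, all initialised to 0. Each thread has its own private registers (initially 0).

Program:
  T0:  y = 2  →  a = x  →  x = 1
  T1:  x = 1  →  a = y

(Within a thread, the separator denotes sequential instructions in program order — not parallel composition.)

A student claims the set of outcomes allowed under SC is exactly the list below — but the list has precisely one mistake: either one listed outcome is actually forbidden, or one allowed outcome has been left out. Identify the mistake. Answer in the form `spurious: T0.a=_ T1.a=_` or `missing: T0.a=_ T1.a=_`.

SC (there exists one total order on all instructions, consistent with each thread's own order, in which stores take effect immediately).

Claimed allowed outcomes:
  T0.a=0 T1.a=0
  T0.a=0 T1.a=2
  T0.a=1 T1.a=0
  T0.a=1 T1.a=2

outcome vector order: (T0.a,T1.a)
SC (3): (0,2); (1,0); (1,2)
claimed∖SC = {(0,0)}

spurious: T0.a=0 T1.a=0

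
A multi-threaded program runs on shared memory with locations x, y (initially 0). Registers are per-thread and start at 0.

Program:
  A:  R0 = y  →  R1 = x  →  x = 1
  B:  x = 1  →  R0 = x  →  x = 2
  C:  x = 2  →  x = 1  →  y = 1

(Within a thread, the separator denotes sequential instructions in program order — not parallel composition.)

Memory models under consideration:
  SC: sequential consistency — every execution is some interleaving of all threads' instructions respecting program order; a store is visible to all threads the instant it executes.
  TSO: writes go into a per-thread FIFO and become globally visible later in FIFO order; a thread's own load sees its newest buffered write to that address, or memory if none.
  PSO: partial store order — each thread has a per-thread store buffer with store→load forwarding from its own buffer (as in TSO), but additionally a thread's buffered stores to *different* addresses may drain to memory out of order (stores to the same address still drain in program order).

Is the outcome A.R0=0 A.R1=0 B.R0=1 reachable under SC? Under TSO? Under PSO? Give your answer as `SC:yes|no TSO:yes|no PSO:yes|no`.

SC:yes TSO:yes PSO:yes

outcome vector order: (A.R0,A.R1,B.R0)
SC: 10 outcomes — {001, 002, 011, 012, 021, 022, 111, 112, 121, 122}
TSO: 10 outcomes — {001, 002, 011, 012, 021, 022, 111, 112, 121, 122}
PSO: 12 outcomes — {001, 002, 011, 012, 021, 022, 101, 102, 111, 112, 121, 122}
target 001 ∈ {SC,TSO,PSO}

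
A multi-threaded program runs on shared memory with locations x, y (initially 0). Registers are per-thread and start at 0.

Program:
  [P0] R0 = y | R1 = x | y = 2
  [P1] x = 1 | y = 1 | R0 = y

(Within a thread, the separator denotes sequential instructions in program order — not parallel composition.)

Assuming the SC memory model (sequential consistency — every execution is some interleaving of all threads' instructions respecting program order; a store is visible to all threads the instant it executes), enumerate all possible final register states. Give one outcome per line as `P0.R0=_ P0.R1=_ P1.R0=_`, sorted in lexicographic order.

P0.R0=0 P0.R1=0 P1.R0=1
P0.R0=0 P0.R1=0 P1.R0=2
P0.R0=0 P0.R1=1 P1.R0=1
P0.R0=0 P0.R1=1 P1.R0=2
P0.R0=1 P0.R1=1 P1.R0=1
P0.R0=1 P0.R1=1 P1.R0=2

outcome vector order: (P0.R0,P0.R1,P1.R0)
|SC outcomes| = 6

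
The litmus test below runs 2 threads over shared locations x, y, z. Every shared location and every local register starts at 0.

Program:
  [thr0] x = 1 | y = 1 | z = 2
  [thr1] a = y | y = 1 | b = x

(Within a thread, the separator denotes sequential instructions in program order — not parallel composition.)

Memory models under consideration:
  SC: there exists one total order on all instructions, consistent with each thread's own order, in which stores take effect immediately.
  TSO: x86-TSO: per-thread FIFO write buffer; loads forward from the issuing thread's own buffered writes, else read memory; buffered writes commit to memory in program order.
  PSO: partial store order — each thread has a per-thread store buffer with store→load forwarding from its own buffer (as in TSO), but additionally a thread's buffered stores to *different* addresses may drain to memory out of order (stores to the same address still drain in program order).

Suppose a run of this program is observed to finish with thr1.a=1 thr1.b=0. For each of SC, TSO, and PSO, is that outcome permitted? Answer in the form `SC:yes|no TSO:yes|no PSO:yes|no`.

SC:no TSO:no PSO:yes

outcome vector order: (thr1.a,thr1.b)
SC: 3 outcomes — {0/0 0/1 1/1}
TSO: 3 outcomes — {0/0 0/1 1/1}
PSO: 4 outcomes — {0/0 0/1 1/0 1/1}
target 1/0 ∈ {PSO}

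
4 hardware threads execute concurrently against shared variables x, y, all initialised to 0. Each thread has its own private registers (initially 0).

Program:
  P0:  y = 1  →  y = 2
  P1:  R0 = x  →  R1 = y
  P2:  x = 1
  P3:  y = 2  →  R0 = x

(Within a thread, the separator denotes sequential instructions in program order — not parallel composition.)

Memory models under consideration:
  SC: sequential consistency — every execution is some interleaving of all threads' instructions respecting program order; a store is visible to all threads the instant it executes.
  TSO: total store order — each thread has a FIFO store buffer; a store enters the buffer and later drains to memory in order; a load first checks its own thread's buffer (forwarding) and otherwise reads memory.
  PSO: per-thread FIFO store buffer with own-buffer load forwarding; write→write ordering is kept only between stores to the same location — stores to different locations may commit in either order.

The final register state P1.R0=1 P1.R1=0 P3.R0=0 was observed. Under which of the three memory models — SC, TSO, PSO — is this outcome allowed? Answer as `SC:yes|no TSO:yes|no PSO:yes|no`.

outcome vector order: (P1.R0,P1.R1,P3.R0)
SC: 11 outcomes — {<0 0 0>, <0 0 1>, <0 1 0>, <0 1 1>, <0 2 0>, <0 2 1>, <1 0 1>, <1 1 0>, <1 1 1>, <1 2 0>, <1 2 1>}
TSO: 12 outcomes — {<0 0 0>, <0 0 1>, <0 1 0>, <0 1 1>, <0 2 0>, <0 2 1>, <1 0 0>, <1 0 1>, <1 1 0>, <1 1 1>, <1 2 0>, <1 2 1>}
PSO: 12 outcomes — {<0 0 0>, <0 0 1>, <0 1 0>, <0 1 1>, <0 2 0>, <0 2 1>, <1 0 0>, <1 0 1>, <1 1 0>, <1 1 1>, <1 2 0>, <1 2 1>}
target <1 0 0> ∈ {TSO,PSO}

SC:no TSO:yes PSO:yes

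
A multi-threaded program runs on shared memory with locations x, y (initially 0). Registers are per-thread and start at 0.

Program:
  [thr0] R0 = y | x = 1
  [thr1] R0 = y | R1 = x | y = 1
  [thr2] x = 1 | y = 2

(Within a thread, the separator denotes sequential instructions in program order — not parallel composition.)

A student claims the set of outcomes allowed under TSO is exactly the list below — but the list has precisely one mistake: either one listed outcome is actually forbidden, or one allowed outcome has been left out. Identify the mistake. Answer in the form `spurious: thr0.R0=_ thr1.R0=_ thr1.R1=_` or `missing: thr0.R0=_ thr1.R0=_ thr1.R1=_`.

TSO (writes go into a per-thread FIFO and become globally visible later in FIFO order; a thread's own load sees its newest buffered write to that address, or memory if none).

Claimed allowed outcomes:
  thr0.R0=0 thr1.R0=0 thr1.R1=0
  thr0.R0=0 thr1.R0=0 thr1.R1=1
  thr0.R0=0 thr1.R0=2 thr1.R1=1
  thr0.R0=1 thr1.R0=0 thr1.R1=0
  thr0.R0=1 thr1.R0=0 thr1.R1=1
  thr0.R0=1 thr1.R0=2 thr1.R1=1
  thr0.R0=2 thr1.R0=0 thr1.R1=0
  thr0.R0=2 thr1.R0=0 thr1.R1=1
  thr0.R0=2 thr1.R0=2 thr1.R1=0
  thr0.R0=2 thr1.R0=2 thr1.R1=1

outcome vector order: (thr0.R0,thr1.R0,thr1.R1)
[TSO] allowed = {<0 0 0> <0 0 1> <0 2 1> <1 0 0> <1 0 1> <1 2 1> <2 0 0> <2 0 1> <2 2 1>}
claimed∖TSO = {<2 2 0>}

spurious: thr0.R0=2 thr1.R0=2 thr1.R1=0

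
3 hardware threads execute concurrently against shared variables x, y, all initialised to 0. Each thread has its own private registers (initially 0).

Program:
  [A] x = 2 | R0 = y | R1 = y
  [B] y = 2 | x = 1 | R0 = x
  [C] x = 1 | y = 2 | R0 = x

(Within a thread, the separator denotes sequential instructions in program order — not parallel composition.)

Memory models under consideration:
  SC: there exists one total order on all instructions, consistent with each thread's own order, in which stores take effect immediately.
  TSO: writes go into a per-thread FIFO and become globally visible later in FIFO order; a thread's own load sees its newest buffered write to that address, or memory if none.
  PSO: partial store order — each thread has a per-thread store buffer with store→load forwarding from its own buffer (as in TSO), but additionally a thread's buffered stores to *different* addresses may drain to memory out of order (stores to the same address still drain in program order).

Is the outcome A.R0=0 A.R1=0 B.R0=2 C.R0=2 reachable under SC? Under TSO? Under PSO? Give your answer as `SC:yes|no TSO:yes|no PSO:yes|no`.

outcome vector order: (A.R0,A.R1,B.R0,C.R0)
SC (8): <0 0 1 1>; <0 0 1 2>; <0 2 1 1>; <0 2 1 2>; <2 2 1 1>; <2 2 1 2>; <2 2 2 1>; <2 2 2 2>
TSO (12): <0 0 1 1>; <0 0 1 2>; <0 0 2 1>; <0 0 2 2>; <0 2 1 1>; <0 2 1 2>; <0 2 2 1>; <0 2 2 2>; <2 2 1 1>; <2 2 1 2>; <2 2 2 1>; <2 2 2 2>
PSO (12): <0 0 1 1>; <0 0 1 2>; <0 0 2 1>; <0 0 2 2>; <0 2 1 1>; <0 2 1 2>; <0 2 2 1>; <0 2 2 2>; <2 2 1 1>; <2 2 1 2>; <2 2 2 1>; <2 2 2 2>
target <0 0 2 2> ∈ {TSO,PSO}

SC:no TSO:yes PSO:yes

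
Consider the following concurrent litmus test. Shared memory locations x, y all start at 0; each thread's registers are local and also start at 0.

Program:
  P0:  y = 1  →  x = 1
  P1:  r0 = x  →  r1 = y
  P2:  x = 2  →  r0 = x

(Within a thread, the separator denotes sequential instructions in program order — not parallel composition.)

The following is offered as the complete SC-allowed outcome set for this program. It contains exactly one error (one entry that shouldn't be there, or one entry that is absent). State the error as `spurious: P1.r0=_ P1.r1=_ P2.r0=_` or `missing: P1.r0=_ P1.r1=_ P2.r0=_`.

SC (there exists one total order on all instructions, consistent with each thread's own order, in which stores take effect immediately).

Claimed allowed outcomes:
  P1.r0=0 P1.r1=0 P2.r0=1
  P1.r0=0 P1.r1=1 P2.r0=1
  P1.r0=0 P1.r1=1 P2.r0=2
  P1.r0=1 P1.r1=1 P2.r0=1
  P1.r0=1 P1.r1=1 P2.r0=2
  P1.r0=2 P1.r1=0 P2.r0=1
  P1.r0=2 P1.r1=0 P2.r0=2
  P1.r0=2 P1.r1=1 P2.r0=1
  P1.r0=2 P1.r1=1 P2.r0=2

outcome vector order: (P1.r0,P1.r1,P2.r0)
SC (10): <0 0 1>; <0 0 2>; <0 1 1>; <0 1 2>; <1 1 1>; <1 1 2>; <2 0 1>; <2 0 2>; <2 1 1>; <2 1 2>
SC∖claimed = {<0 0 2>}

missing: P1.r0=0 P1.r1=0 P2.r0=2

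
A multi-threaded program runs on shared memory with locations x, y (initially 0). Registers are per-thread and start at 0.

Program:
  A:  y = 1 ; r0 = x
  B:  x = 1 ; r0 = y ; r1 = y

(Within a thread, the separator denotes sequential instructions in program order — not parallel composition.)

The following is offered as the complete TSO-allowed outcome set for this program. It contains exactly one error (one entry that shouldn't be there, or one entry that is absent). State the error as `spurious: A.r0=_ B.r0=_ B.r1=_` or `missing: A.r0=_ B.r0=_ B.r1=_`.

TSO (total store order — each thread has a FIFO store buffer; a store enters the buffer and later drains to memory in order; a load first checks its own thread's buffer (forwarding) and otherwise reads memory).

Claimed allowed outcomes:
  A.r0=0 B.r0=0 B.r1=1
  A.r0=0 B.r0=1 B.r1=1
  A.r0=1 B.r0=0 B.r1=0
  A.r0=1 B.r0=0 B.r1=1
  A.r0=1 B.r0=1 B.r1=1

missing: A.r0=0 B.r0=0 B.r1=0

outcome vector order: (A.r0,B.r0,B.r1)
[TSO] allowed = {<0 0 0>, <0 0 1>, <0 1 1>, <1 0 0>, <1 0 1>, <1 1 1>}
TSO∖claimed = {<0 0 0>}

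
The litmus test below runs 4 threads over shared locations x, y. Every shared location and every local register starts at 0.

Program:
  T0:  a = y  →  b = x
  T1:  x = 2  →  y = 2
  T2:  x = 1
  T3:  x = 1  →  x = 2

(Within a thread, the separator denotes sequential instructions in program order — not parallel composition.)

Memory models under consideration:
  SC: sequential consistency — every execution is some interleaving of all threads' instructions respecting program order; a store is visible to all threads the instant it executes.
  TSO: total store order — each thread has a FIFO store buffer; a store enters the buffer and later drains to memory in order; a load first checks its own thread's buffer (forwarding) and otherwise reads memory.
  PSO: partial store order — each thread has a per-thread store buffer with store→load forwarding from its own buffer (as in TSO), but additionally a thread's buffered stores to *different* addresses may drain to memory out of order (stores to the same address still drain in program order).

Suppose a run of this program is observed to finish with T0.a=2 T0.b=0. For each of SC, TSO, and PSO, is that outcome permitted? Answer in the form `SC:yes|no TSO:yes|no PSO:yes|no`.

SC:no TSO:no PSO:yes

outcome vector order: (T0.a,T0.b)
under SC → 0/0, 0/1, 0/2, 2/1, 2/2
under TSO → 0/0, 0/1, 0/2, 2/1, 2/2
under PSO → 0/0, 0/1, 0/2, 2/0, 2/1, 2/2
target 2/0 ∈ {PSO}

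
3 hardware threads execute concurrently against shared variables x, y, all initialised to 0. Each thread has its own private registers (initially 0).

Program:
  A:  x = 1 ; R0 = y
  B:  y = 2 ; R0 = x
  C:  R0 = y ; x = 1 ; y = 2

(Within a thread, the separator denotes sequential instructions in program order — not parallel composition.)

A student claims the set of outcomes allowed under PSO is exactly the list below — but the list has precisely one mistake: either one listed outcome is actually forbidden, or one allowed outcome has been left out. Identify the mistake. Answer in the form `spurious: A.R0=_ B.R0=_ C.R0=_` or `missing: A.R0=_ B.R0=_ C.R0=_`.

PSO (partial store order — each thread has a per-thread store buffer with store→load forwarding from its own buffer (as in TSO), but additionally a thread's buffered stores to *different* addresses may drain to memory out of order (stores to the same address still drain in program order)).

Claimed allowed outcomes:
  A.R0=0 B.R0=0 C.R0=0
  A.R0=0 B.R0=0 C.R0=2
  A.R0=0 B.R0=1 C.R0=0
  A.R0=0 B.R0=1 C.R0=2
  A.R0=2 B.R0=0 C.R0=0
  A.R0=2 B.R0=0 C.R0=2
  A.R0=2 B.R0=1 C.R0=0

outcome vector order: (A.R0,B.R0,C.R0)
PSO (8): 000; 002; 010; 012; 200; 202; 210; 212
PSO∖claimed = {212}

missing: A.R0=2 B.R0=1 C.R0=2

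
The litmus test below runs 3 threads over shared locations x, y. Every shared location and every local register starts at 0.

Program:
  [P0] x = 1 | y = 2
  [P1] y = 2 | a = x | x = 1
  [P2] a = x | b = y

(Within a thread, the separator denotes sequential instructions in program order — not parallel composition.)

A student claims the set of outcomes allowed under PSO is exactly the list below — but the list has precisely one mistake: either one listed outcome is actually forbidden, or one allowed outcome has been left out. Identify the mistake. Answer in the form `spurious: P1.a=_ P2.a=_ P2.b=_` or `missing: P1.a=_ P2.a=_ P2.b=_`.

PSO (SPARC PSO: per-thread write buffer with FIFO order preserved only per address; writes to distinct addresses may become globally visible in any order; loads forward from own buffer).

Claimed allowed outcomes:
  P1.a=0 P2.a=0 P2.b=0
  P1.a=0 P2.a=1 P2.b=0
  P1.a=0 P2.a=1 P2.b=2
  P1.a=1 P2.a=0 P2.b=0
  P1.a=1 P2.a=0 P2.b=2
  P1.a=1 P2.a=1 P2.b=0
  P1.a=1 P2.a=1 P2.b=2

missing: P1.a=0 P2.a=0 P2.b=2

outcome vector order: (P1.a,P2.a,P2.b)
[PSO] allowed = {000, 002, 010, 012, 100, 102, 110, 112}
PSO∖claimed = {002}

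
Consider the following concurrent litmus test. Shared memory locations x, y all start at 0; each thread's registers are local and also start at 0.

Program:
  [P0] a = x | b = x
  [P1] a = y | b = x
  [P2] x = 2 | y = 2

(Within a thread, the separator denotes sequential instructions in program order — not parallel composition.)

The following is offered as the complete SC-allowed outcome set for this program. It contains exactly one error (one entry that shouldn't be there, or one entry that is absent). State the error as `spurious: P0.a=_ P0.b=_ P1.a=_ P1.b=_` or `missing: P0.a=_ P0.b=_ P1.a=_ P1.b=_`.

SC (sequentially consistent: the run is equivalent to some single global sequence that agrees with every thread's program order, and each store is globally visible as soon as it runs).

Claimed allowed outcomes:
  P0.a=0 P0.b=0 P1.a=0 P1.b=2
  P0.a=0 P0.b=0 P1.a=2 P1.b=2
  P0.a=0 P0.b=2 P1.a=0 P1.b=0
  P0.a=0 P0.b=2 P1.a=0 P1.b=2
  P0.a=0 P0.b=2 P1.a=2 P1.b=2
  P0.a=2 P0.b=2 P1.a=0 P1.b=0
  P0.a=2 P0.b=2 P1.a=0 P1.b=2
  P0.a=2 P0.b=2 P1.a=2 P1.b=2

missing: P0.a=0 P0.b=0 P1.a=0 P1.b=0

outcome vector order: (P0.a,P0.b,P1.a,P1.b)
[SC] allowed = {0000, 0002, 0022, 0200, 0202, 0222, 2200, 2202, 2222}
SC∖claimed = {0000}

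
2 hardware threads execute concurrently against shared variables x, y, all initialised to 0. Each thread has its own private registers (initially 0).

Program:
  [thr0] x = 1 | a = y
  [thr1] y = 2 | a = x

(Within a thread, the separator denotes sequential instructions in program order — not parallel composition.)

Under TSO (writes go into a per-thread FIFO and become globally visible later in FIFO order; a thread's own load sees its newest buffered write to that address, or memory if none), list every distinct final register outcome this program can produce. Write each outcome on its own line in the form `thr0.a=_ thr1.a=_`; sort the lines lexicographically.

thr0.a=0 thr1.a=0
thr0.a=0 thr1.a=1
thr0.a=2 thr1.a=0
thr0.a=2 thr1.a=1

outcome vector order: (thr0.a,thr1.a)
|TSO outcomes| = 4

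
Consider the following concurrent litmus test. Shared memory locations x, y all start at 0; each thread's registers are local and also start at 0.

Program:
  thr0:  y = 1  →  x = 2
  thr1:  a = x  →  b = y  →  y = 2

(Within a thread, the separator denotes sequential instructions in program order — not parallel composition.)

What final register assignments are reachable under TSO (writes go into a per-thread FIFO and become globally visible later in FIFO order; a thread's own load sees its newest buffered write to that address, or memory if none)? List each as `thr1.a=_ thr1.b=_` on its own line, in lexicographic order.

thr1.a=0 thr1.b=0
thr1.a=0 thr1.b=1
thr1.a=2 thr1.b=1

outcome vector order: (thr1.a,thr1.b)
|TSO outcomes| = 3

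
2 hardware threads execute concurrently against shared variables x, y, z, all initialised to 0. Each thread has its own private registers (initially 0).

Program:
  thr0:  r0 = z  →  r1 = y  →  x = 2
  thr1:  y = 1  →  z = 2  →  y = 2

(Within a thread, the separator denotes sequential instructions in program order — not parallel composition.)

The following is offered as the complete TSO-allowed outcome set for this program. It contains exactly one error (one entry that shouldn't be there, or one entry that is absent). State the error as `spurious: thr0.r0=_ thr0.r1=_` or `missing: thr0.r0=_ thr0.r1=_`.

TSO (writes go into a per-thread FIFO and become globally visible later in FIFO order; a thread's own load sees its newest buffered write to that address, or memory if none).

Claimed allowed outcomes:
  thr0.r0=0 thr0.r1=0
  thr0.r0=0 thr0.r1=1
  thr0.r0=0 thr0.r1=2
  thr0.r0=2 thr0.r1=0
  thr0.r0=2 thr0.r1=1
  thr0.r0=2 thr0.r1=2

outcome vector order: (thr0.r0,thr0.r1)
under TSO → (0,0), (0,1), (0,2), (2,1), (2,2)
claimed∖TSO = {(2,0)}

spurious: thr0.r0=2 thr0.r1=0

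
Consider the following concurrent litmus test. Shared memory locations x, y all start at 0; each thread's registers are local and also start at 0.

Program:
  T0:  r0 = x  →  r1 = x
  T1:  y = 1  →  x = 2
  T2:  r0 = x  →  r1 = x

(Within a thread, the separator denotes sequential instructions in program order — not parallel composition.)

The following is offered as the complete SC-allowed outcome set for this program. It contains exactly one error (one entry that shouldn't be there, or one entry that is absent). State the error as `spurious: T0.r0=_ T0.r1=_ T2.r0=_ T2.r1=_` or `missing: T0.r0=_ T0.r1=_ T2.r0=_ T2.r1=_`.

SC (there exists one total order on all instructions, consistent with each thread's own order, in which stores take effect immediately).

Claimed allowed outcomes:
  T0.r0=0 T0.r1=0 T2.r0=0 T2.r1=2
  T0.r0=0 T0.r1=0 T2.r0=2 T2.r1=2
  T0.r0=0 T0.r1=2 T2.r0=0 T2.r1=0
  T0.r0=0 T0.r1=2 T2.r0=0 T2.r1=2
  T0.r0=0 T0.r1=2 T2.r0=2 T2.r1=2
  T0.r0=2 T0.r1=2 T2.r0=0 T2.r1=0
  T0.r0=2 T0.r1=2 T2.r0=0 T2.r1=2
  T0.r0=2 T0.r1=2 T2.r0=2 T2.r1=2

missing: T0.r0=0 T0.r1=0 T2.r0=0 T2.r1=0

outcome vector order: (T0.r0,T0.r1,T2.r0,T2.r1)
[SC] allowed = {0000; 0002; 0022; 0200; 0202; 0222; 2200; 2202; 2222}
SC∖claimed = {0000}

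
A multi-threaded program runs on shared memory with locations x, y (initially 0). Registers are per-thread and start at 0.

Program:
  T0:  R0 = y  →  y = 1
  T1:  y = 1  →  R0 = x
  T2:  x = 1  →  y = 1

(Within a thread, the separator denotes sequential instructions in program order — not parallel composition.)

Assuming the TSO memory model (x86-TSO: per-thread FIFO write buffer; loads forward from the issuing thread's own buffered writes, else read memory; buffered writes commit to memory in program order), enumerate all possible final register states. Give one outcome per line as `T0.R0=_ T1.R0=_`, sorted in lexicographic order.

T0.R0=0 T1.R0=0
T0.R0=0 T1.R0=1
T0.R0=1 T1.R0=0
T0.R0=1 T1.R0=1

outcome vector order: (T0.R0,T1.R0)
|TSO outcomes| = 4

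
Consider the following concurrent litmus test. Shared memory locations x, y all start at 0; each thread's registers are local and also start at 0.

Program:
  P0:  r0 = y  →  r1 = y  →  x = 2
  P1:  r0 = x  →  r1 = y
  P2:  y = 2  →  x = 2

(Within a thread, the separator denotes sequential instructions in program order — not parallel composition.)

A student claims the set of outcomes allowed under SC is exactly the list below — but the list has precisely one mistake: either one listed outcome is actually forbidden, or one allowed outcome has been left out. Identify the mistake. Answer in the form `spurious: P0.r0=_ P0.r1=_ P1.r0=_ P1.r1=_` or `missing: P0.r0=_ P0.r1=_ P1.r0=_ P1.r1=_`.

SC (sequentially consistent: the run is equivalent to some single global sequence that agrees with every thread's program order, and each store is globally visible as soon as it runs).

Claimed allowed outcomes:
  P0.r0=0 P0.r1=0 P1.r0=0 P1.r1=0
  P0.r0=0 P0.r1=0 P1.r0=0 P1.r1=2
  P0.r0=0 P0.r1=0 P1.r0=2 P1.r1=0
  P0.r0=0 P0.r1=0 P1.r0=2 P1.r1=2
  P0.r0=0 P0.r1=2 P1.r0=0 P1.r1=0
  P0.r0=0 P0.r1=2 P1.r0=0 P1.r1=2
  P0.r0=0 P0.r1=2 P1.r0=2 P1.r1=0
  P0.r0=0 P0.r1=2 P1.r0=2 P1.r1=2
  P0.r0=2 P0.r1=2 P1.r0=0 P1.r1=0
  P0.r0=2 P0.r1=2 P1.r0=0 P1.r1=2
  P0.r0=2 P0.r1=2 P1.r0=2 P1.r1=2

outcome vector order: (P0.r0,P0.r1,P1.r0,P1.r1)
SC (10): (0,0,0,0), (0,0,0,2), (0,0,2,0), (0,0,2,2), (0,2,0,0), (0,2,0,2), (0,2,2,2), (2,2,0,0), (2,2,0,2), (2,2,2,2)
claimed∖SC = {(0,2,2,0)}

spurious: P0.r0=0 P0.r1=2 P1.r0=2 P1.r1=0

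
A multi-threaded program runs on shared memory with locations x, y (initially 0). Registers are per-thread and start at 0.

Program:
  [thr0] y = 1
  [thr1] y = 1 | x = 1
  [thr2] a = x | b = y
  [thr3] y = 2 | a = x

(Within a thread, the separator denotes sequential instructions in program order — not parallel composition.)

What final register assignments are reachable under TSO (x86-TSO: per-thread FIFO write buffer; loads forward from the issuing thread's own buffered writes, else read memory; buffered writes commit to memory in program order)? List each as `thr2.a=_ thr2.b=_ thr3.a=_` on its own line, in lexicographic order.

thr2.a=0 thr2.b=0 thr3.a=0
thr2.a=0 thr2.b=0 thr3.a=1
thr2.a=0 thr2.b=1 thr3.a=0
thr2.a=0 thr2.b=1 thr3.a=1
thr2.a=0 thr2.b=2 thr3.a=0
thr2.a=0 thr2.b=2 thr3.a=1
thr2.a=1 thr2.b=1 thr3.a=0
thr2.a=1 thr2.b=1 thr3.a=1
thr2.a=1 thr2.b=2 thr3.a=0
thr2.a=1 thr2.b=2 thr3.a=1

outcome vector order: (thr2.a,thr2.b,thr3.a)
|TSO outcomes| = 10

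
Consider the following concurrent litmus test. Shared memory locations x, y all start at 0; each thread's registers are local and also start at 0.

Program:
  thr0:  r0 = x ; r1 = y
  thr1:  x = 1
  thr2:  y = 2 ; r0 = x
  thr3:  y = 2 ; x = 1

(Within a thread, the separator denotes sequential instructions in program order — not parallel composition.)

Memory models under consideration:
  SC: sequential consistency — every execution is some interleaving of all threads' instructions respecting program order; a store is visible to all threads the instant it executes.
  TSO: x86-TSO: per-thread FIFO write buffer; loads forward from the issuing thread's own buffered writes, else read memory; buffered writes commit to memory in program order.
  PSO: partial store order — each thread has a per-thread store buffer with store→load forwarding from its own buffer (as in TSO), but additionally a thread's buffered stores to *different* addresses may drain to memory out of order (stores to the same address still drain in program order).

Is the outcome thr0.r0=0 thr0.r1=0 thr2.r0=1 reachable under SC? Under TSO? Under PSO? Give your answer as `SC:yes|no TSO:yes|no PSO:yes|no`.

SC:yes TSO:yes PSO:yes

outcome vector order: (thr0.r0,thr0.r1,thr2.r0)
SC: 7 outcomes — {000 001 020 021 101 120 121}
TSO: 8 outcomes — {000 001 020 021 100 101 120 121}
PSO: 8 outcomes — {000 001 020 021 100 101 120 121}
target 001 ∈ {SC,TSO,PSO}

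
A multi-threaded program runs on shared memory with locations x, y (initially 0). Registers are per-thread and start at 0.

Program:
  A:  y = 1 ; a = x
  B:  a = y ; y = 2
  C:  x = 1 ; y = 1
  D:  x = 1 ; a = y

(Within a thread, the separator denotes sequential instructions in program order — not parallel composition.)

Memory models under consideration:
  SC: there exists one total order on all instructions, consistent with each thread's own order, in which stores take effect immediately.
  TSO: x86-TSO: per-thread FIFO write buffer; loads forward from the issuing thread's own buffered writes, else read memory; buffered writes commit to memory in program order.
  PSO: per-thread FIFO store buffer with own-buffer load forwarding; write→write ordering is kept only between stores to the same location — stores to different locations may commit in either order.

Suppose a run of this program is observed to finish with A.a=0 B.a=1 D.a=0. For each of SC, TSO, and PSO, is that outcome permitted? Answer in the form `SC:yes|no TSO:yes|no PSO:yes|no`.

outcome vector order: (A.a,B.a,D.a)
under SC → (0,0,1), (0,0,2), (0,1,1), (0,1,2), (1,0,0), (1,0,1), (1,0,2), (1,1,0), (1,1,1), (1,1,2)
under TSO → (0,0,0), (0,0,1), (0,0,2), (0,1,0), (0,1,1), (0,1,2), (1,0,0), (1,0,1), (1,0,2), (1,1,0), (1,1,1), (1,1,2)
under PSO → (0,0,0), (0,0,1), (0,0,2), (0,1,0), (0,1,1), (0,1,2), (1,0,0), (1,0,1), (1,0,2), (1,1,0), (1,1,1), (1,1,2)
target (0,1,0) ∈ {TSO,PSO}

SC:no TSO:yes PSO:yes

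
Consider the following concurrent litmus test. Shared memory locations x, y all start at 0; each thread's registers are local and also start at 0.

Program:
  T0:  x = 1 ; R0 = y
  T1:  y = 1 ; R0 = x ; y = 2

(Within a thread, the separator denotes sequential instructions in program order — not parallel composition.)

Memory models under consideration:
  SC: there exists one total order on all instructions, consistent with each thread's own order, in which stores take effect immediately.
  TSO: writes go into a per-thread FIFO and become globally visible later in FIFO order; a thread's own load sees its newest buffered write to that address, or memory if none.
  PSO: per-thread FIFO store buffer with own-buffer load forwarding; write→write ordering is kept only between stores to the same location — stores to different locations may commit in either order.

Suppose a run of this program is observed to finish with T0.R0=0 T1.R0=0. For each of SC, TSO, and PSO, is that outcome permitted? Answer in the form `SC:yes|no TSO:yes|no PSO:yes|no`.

outcome vector order: (T0.R0,T1.R0)
SC: 5 outcomes — {<0 1>; <1 0>; <1 1>; <2 0>; <2 1>}
TSO: 6 outcomes — {<0 0>; <0 1>; <1 0>; <1 1>; <2 0>; <2 1>}
PSO: 6 outcomes — {<0 0>; <0 1>; <1 0>; <1 1>; <2 0>; <2 1>}
target <0 0> ∈ {TSO,PSO}

SC:no TSO:yes PSO:yes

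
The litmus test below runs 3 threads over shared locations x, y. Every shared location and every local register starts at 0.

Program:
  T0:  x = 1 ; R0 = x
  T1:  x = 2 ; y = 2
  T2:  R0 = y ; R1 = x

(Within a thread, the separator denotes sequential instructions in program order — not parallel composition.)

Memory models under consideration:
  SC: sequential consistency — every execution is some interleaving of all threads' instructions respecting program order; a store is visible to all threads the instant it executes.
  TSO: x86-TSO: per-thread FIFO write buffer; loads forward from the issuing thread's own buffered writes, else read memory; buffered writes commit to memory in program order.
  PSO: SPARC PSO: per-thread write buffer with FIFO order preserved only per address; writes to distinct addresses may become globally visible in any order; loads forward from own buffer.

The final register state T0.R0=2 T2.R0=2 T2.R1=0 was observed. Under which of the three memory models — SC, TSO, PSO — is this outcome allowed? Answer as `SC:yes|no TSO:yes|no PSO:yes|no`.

outcome vector order: (T0.R0,T2.R0,T2.R1)
SC: 9 outcomes — {100 101 102 121 122 200 201 202 222}
TSO: 9 outcomes — {100 101 102 121 122 200 201 202 222}
PSO: 12 outcomes — {100 101 102 120 121 122 200 201 202 220 221 222}
target 220 ∈ {PSO}

SC:no TSO:no PSO:yes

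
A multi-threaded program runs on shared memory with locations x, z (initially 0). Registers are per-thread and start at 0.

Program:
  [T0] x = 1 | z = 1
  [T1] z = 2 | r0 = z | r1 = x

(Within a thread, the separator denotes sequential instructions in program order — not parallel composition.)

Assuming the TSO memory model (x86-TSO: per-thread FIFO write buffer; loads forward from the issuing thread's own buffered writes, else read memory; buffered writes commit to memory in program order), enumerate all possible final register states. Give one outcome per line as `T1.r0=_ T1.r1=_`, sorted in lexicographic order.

outcome vector order: (T1.r0,T1.r1)
|TSO outcomes| = 3

T1.r0=1 T1.r1=1
T1.r0=2 T1.r1=0
T1.r0=2 T1.r1=1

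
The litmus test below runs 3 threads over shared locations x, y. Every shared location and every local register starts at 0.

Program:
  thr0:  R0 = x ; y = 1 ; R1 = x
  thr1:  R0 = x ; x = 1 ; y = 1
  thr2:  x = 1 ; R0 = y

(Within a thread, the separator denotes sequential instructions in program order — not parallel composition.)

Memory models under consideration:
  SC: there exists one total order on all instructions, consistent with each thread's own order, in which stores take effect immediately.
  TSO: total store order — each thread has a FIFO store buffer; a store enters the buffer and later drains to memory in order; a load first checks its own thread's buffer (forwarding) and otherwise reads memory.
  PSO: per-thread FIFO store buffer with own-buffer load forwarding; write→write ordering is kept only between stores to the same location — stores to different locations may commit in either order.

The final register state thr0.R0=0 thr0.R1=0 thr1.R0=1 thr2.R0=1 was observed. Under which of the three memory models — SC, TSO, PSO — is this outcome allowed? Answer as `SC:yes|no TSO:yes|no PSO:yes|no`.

outcome vector order: (thr0.R0,thr0.R1,thr1.R0,thr2.R0)
SC (10): 0/0/0/1, 0/0/1/1, 0/1/0/0, 0/1/0/1, 0/1/1/0, 0/1/1/1, 1/1/0/0, 1/1/0/1, 1/1/1/0, 1/1/1/1
TSO (12): 0/0/0/0, 0/0/0/1, 0/0/1/0, 0/0/1/1, 0/1/0/0, 0/1/0/1, 0/1/1/0, 0/1/1/1, 1/1/0/0, 1/1/0/1, 1/1/1/0, 1/1/1/1
PSO (12): 0/0/0/0, 0/0/0/1, 0/0/1/0, 0/0/1/1, 0/1/0/0, 0/1/0/1, 0/1/1/0, 0/1/1/1, 1/1/0/0, 1/1/0/1, 1/1/1/0, 1/1/1/1
target 0/0/1/1 ∈ {SC,TSO,PSO}

SC:yes TSO:yes PSO:yes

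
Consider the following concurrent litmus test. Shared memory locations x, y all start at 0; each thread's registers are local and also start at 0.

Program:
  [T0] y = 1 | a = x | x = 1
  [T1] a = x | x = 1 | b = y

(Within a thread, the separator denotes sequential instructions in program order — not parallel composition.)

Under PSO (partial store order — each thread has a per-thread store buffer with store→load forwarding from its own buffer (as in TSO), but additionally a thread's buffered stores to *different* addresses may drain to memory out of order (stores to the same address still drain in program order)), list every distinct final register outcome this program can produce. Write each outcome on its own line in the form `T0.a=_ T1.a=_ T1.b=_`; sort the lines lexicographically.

T0.a=0 T1.a=0 T1.b=0
T0.a=0 T1.a=0 T1.b=1
T0.a=0 T1.a=1 T1.b=0
T0.a=0 T1.a=1 T1.b=1
T0.a=1 T1.a=0 T1.b=0
T0.a=1 T1.a=0 T1.b=1

outcome vector order: (T0.a,T1.a,T1.b)
|PSO outcomes| = 6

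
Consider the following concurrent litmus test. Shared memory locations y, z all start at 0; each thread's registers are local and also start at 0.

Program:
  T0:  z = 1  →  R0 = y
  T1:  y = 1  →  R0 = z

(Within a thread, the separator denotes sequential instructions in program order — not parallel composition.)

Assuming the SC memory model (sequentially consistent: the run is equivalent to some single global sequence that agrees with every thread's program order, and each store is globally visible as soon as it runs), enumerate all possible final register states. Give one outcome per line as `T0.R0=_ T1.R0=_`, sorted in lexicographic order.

T0.R0=0 T1.R0=1
T0.R0=1 T1.R0=0
T0.R0=1 T1.R0=1

outcome vector order: (T0.R0,T1.R0)
|SC outcomes| = 3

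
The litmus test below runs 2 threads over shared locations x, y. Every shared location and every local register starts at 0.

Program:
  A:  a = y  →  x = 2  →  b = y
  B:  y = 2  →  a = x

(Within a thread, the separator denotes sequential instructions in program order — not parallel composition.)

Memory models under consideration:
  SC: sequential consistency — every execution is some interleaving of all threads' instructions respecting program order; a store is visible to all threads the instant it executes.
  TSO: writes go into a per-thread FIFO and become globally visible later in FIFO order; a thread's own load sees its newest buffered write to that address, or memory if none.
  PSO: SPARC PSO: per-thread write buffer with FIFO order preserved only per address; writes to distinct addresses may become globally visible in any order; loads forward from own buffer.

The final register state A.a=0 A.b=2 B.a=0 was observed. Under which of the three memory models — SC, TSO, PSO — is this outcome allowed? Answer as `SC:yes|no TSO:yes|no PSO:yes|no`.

outcome vector order: (A.a,A.b,B.a)
[SC] allowed = {<0 0 2>, <0 2 0>, <0 2 2>, <2 2 0>, <2 2 2>}
[TSO] allowed = {<0 0 0>, <0 0 2>, <0 2 0>, <0 2 2>, <2 2 0>, <2 2 2>}
[PSO] allowed = {<0 0 0>, <0 0 2>, <0 2 0>, <0 2 2>, <2 2 0>, <2 2 2>}
target <0 2 0> ∈ {SC,TSO,PSO}

SC:yes TSO:yes PSO:yes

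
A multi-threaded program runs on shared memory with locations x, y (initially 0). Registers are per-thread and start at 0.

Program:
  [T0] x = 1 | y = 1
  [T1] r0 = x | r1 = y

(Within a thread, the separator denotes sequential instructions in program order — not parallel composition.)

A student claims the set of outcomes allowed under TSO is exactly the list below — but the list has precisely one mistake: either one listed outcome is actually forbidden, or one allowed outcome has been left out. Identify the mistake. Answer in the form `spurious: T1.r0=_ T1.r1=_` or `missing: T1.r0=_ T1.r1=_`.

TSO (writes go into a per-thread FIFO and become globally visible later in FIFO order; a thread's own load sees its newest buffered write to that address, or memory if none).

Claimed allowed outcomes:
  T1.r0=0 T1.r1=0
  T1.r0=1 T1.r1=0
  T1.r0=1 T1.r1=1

missing: T1.r0=0 T1.r1=1

outcome vector order: (T1.r0,T1.r1)
TSO (4): <0 0>; <0 1>; <1 0>; <1 1>
TSO∖claimed = {<0 1>}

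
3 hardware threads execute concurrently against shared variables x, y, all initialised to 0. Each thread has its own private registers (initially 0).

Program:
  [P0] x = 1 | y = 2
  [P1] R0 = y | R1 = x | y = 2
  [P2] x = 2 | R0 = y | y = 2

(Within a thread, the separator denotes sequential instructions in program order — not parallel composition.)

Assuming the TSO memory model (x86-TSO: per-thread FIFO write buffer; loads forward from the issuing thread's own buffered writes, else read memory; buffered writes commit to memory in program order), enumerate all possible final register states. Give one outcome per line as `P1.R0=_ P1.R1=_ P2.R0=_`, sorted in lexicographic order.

P1.R0=0 P1.R1=0 P2.R0=0
P1.R0=0 P1.R1=0 P2.R0=2
P1.R0=0 P1.R1=1 P2.R0=0
P1.R0=0 P1.R1=1 P2.R0=2
P1.R0=0 P1.R1=2 P2.R0=0
P1.R0=0 P1.R1=2 P2.R0=2
P1.R0=2 P1.R1=1 P2.R0=0
P1.R0=2 P1.R1=1 P2.R0=2
P1.R0=2 P1.R1=2 P2.R0=0
P1.R0=2 P1.R1=2 P2.R0=2

outcome vector order: (P1.R0,P1.R1,P2.R0)
|TSO outcomes| = 10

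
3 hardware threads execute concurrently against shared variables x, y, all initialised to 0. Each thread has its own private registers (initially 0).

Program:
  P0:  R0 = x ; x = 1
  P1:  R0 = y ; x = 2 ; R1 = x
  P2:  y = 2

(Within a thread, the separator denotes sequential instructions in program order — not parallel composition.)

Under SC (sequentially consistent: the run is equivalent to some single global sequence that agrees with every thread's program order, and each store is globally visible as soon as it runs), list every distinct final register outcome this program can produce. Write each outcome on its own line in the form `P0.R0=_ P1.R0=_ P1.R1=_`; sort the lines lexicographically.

P0.R0=0 P1.R0=0 P1.R1=1
P0.R0=0 P1.R0=0 P1.R1=2
P0.R0=0 P1.R0=2 P1.R1=1
P0.R0=0 P1.R0=2 P1.R1=2
P0.R0=2 P1.R0=0 P1.R1=1
P0.R0=2 P1.R0=0 P1.R1=2
P0.R0=2 P1.R0=2 P1.R1=1
P0.R0=2 P1.R0=2 P1.R1=2

outcome vector order: (P0.R0,P1.R0,P1.R1)
|SC outcomes| = 8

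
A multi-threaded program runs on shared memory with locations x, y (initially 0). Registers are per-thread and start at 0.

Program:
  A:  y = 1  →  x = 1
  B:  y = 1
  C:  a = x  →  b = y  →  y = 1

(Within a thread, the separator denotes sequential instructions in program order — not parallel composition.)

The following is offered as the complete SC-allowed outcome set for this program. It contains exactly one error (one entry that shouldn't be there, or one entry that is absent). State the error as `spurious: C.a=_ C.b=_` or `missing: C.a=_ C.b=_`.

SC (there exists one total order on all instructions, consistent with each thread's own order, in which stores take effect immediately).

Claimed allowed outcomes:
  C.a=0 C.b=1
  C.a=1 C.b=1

missing: C.a=0 C.b=0

outcome vector order: (C.a,C.b)
[SC] allowed = {<0 0> <0 1> <1 1>}
SC∖claimed = {<0 0>}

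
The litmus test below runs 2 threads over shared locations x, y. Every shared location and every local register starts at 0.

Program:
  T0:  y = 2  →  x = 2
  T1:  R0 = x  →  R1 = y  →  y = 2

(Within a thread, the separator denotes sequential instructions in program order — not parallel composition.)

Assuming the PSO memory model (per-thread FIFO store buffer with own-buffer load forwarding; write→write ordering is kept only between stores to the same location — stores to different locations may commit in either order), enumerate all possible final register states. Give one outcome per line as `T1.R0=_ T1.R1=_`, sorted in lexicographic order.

outcome vector order: (T1.R0,T1.R1)
|PSO outcomes| = 4

T1.R0=0 T1.R1=0
T1.R0=0 T1.R1=2
T1.R0=2 T1.R1=0
T1.R0=2 T1.R1=2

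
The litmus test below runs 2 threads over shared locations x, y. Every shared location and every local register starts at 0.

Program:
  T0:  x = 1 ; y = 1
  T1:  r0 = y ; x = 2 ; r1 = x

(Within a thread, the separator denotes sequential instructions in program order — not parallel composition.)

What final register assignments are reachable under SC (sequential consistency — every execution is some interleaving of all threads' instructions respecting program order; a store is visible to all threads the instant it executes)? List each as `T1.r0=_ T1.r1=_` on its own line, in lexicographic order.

T1.r0=0 T1.r1=1
T1.r0=0 T1.r1=2
T1.r0=1 T1.r1=2

outcome vector order: (T1.r0,T1.r1)
|SC outcomes| = 3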